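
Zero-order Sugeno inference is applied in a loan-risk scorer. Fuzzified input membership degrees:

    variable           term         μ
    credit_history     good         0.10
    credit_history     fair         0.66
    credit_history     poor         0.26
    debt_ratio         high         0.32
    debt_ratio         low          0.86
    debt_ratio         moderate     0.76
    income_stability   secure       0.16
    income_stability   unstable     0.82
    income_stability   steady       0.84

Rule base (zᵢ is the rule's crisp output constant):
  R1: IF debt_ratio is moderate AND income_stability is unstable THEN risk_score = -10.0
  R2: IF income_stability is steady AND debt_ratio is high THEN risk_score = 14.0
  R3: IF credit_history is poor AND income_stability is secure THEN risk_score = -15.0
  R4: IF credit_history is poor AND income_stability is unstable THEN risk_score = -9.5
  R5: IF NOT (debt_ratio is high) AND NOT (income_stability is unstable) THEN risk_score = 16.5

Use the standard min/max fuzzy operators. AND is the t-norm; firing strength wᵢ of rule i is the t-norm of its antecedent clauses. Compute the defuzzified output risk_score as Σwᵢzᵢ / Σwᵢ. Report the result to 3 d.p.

-2.988

R1 (z=-10.0): moderate=0.76, unstable=0.82; AND[min(a, b)] → w = 0.76
R2 (z=14.0): steady=0.84, high=0.32; AND[min(a, b)] → w = 0.32
R3 (z=-15.0): poor=0.26, secure=0.16; AND[min(a, b)] → w = 0.16
R4 (z=-9.5): poor=0.26, unstable=0.82; AND[min(a, b)] → w = 0.26
R5 (z=16.5): ¬high=1−0.32=0.68, ¬unstable=1−0.82=0.18; AND[min(a, b)] → w = 0.18
Weighted average = (0.76·-10.0 + 0.32·14.0 + 0.16·-15.0 + 0.26·-9.5 + 0.18·16.5) / (0.76 + 0.32 + 0.16 + 0.26 + 0.18)
  = -5.0200 / 1.6800 = -2.988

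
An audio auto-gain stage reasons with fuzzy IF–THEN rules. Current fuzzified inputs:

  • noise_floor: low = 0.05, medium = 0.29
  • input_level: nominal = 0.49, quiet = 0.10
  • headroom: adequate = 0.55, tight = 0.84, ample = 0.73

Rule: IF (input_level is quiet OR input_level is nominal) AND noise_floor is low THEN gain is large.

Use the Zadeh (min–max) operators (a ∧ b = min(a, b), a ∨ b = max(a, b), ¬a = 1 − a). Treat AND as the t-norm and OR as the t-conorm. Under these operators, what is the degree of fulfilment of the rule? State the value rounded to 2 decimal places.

0.05

firing strength: (quiet=0.10 OR nominal=0.49) = 0.49; AND[min(a, b)] with low=0.05 → w = 0.05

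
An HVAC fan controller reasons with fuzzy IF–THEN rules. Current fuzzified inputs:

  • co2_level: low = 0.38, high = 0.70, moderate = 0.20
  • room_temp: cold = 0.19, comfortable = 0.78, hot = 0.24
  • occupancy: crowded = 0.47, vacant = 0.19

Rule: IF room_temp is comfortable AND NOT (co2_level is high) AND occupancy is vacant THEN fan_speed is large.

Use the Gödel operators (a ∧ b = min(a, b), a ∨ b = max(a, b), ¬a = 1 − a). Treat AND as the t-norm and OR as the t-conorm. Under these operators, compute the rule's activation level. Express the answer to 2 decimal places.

0.19

firing strength: comfortable=0.78, ¬high=1−0.70=0.30, vacant=0.19; AND[min(a, b)] → w = 0.19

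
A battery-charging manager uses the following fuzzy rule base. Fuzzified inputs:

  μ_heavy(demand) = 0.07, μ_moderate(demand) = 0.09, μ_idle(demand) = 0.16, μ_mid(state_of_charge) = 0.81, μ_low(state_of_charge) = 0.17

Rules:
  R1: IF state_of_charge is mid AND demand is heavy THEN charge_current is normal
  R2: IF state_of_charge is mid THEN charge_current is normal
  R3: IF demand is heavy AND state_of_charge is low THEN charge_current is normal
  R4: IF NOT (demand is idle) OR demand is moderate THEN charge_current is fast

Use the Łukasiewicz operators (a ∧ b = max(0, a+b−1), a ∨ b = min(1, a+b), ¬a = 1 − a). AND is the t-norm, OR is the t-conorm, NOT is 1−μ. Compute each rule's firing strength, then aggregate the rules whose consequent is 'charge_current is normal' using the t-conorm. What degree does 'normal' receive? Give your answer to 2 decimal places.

0.81

R1: mid=0.81, heavy=0.07; AND[max(0, a+b−1)] → w = 0.00
R2: mid=0.81 → w = 0.81
R3: heavy=0.07, low=0.17; AND[max(0, a+b−1)] → w = 0.00
R4: ¬idle=1−0.16=0.84, moderate=0.09; OR[min(1, a+b)] → w = 0.93
Rules with consequent 'normal': {R1, R2, R3} → strengths 0.00, 0.81, 0.00
Aggregate via t-conorm [min(1, a+b)]: 0.81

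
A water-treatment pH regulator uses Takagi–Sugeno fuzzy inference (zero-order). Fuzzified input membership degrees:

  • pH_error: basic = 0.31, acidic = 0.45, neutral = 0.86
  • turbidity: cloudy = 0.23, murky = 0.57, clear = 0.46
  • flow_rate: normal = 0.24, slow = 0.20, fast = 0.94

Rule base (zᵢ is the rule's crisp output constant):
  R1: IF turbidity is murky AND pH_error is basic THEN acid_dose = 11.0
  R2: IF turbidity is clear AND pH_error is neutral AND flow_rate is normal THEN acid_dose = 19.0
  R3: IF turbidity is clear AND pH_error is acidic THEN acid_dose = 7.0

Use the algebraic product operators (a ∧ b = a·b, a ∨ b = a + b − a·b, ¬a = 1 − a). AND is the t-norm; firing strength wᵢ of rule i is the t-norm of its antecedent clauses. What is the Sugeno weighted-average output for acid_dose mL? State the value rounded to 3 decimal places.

R1 (z=11.0): murky=0.57, basic=0.31; AND[a·b] → w = 0.1767
R2 (z=19.0): clear=0.46, neutral=0.86, normal=0.24; AND[a·b] → w = 0.0949
R3 (z=7.0): clear=0.46, acidic=0.45; AND[a·b] → w = 0.2070
Weighted average = (0.1767·11.0 + 0.0949·19.0 + 0.2070·7.0) / (0.1767 + 0.0949 + 0.2070)
  = 5.1966 / 0.4786 = 10.857

10.857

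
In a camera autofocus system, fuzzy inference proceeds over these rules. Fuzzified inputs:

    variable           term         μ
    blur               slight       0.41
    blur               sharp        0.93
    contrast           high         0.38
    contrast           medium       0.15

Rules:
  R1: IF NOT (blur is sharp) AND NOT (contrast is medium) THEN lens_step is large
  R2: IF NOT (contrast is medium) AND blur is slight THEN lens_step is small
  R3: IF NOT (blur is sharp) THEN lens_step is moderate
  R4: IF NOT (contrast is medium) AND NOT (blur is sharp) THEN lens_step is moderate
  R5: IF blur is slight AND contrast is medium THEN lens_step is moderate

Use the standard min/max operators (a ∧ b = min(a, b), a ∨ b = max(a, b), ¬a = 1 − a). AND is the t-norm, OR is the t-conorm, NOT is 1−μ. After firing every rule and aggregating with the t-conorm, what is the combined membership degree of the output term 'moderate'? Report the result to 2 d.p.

R1: ¬sharp=1−0.93=0.07, ¬medium=1−0.15=0.85; AND[min(a, b)] → w = 0.07
R2: ¬medium=1−0.15=0.85, slight=0.41; AND[min(a, b)] → w = 0.41
R3: ¬sharp=1−0.93=0.07 → w = 0.07
R4: ¬medium=1−0.15=0.85, ¬sharp=1−0.93=0.07; AND[min(a, b)] → w = 0.07
R5: slight=0.41, medium=0.15; AND[min(a, b)] → w = 0.15
Rules with consequent 'moderate': {R3, R4, R5} → strengths 0.07, 0.07, 0.15
Aggregate via t-conorm [max(a, b)]: 0.15

0.15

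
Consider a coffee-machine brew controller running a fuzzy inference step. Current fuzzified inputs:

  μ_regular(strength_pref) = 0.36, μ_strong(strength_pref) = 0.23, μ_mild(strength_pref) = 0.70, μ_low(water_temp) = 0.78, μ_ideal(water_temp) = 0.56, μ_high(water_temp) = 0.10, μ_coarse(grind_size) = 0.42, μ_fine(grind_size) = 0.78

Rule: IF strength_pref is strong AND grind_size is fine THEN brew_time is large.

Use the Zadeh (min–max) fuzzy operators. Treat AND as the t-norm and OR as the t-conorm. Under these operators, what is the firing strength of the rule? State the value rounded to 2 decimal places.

firing strength: strong=0.23, fine=0.78; AND[min(a, b)] → w = 0.23

0.23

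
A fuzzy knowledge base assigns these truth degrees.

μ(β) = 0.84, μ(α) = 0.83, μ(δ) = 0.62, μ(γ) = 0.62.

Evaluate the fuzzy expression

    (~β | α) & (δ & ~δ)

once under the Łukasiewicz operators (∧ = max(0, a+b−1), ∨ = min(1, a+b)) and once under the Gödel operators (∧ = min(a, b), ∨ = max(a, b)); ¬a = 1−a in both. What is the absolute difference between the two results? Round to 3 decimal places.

0.380

Under Łukasiewicz:
  ~β = 1 − 0.84 = 0.16
  ~β | α = min(1, a+b) on (0.16, 0.83) = 0.99
  ~δ = 1 − 0.62 = 0.38
  δ & ~δ = max(0, a+b−1) on (0.62, 0.38) = 0.00
  (~β | α) & (δ & ~δ) = max(0, a+b−1) on (0.99, 0.00) = 0.00
  → value = 0.0000
Under Gödel:
  ~β = 1 − 0.84 = 0.16
  ~β | α = max(a, b) on (0.16, 0.83) = 0.83
  ~δ = 1 − 0.62 = 0.38
  δ & ~δ = min(a, b) on (0.62, 0.38) = 0.38
  (~β | α) & (δ & ~δ) = min(a, b) on (0.83, 0.38) = 0.38
  → value = 0.3800
|0.0000 − 0.3800| = 0.380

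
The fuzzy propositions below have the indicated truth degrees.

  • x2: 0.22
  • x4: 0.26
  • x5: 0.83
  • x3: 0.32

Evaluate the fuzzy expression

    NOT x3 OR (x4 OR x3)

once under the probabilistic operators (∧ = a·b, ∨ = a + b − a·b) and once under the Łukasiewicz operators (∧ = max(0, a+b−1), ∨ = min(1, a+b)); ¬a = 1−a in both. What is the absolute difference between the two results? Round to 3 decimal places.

0.161

Under probabilistic:
  NOT x3 = 1 − 0.3200 = 0.6800
  x4 OR x3 = a + b − a·b on (0.2600, 0.3200) = 0.4968
  NOT x3 OR (x4 OR x3) = a + b − a·b on (0.6800, 0.4968) = 0.8390
  → value = 0.8390
Under Łukasiewicz:
  NOT x3 = 1 − 0.32 = 0.68
  x4 OR x3 = min(1, a+b) on (0.26, 0.32) = 0.58
  NOT x3 OR (x4 OR x3) = min(1, a+b) on (0.68, 0.58) = 1.00
  → value = 1.0000
|0.8390 − 1.0000| = 0.161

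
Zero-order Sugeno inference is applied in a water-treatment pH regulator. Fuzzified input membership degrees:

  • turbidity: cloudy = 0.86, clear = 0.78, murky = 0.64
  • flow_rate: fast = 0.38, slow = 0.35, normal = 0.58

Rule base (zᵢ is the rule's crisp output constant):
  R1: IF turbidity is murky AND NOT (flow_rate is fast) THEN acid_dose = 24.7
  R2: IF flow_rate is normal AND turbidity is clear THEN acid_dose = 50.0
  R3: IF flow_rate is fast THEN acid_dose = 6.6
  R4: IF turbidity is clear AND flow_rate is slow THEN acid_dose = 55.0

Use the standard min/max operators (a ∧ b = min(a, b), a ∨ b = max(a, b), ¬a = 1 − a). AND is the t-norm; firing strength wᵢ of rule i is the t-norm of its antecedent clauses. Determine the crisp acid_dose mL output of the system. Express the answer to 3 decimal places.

34.234

R1 (z=24.7): murky=0.64, ¬fast=1−0.38=0.62; AND[min(a, b)] → w = 0.62
R2 (z=50.0): normal=0.58, clear=0.78; AND[min(a, b)] → w = 0.58
R3 (z=6.6): fast=0.38 → w = 0.38
R4 (z=55.0): clear=0.78, slow=0.35; AND[min(a, b)] → w = 0.35
Weighted average = (0.62·24.7 + 0.58·50.0 + 0.38·6.6 + 0.35·55.0) / (0.62 + 0.58 + 0.38 + 0.35)
  = 66.0720 / 1.9300 = 34.234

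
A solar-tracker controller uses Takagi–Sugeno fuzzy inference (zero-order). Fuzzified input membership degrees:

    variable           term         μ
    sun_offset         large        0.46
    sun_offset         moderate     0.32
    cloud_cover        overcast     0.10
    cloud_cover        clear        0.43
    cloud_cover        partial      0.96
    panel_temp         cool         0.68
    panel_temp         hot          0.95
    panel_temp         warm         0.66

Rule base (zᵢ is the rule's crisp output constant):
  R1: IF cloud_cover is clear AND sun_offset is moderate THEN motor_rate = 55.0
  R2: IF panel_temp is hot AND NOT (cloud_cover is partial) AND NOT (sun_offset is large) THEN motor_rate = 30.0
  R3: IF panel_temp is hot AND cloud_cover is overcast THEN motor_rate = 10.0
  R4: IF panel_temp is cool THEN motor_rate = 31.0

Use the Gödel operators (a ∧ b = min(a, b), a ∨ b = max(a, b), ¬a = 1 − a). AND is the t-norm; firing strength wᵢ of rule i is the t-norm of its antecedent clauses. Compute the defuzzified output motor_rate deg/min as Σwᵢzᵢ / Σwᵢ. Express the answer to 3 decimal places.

R1 (z=55.0): clear=0.43, moderate=0.32; AND[min(a, b)] → w = 0.32
R2 (z=30.0): hot=0.95, ¬partial=1−0.96=0.04, ¬large=1−0.46=0.54; AND[min(a, b)] → w = 0.04
R3 (z=10.0): hot=0.95, overcast=0.10; AND[min(a, b)] → w = 0.10
R4 (z=31.0): cool=0.68 → w = 0.68
Weighted average = (0.32·55.0 + 0.04·30.0 + 0.10·10.0 + 0.68·31.0) / (0.32 + 0.04 + 0.10 + 0.68)
  = 40.8800 / 1.1400 = 35.860

35.860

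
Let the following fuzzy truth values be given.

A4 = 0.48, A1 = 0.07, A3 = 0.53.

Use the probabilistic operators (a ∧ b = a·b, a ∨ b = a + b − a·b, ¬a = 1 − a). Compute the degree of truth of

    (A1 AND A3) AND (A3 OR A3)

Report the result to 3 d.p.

0.029

A1 AND A3 = a·b on (0.0700, 0.5300) = 0.0371
A3 OR A3 = a + b − a·b on (0.5300, 0.5300) = 0.7791
(A1 AND A3) AND (A3 OR A3) = a·b on (0.0371, 0.7791) = 0.0289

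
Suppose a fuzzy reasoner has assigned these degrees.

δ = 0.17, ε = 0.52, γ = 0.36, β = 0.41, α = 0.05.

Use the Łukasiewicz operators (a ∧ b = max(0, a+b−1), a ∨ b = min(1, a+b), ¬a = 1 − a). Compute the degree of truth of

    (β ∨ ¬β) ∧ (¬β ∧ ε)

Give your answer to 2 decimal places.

¬β = 1 − 0.41 = 0.59
β ∨ ¬β = min(1, a+b) on (0.41, 0.59) = 1.00
¬β = 1 − 0.41 = 0.59
¬β ∧ ε = max(0, a+b−1) on (0.59, 0.52) = 0.11
(β ∨ ¬β) ∧ (¬β ∧ ε) = max(0, a+b−1) on (1.00, 0.11) = 0.11

0.11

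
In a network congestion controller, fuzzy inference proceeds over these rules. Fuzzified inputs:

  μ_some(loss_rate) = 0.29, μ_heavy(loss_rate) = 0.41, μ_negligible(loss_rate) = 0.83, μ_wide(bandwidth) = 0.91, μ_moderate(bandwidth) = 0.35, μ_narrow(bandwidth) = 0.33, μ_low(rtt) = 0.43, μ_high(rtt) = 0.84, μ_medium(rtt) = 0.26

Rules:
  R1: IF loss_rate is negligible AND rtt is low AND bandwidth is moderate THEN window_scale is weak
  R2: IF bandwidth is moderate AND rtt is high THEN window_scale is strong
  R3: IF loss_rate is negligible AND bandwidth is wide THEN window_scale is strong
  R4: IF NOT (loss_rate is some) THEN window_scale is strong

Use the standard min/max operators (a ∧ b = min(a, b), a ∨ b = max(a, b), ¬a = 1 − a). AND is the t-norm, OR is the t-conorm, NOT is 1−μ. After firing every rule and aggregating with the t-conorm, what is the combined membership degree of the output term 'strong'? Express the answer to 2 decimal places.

R1: negligible=0.83, low=0.43, moderate=0.35; AND[min(a, b)] → w = 0.35
R2: moderate=0.35, high=0.84; AND[min(a, b)] → w = 0.35
R3: negligible=0.83, wide=0.91; AND[min(a, b)] → w = 0.83
R4: ¬some=1−0.29=0.71 → w = 0.71
Rules with consequent 'strong': {R2, R3, R4} → strengths 0.35, 0.83, 0.71
Aggregate via t-conorm [max(a, b)]: 0.83

0.83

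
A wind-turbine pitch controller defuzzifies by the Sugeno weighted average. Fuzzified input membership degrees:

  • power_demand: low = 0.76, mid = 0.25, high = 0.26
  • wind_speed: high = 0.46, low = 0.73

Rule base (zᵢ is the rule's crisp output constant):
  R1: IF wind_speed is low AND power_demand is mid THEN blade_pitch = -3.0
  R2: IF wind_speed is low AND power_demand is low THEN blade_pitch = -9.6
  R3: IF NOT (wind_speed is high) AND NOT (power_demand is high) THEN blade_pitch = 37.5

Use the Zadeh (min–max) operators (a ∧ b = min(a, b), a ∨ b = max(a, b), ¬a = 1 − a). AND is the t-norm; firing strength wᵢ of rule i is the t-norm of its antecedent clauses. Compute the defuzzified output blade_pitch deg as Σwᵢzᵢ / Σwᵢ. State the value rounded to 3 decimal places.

R1 (z=-3.0): low=0.73, mid=0.25; AND[min(a, b)] → w = 0.25
R2 (z=-9.6): low=0.73, low=0.76; AND[min(a, b)] → w = 0.73
R3 (z=37.5): ¬high=1−0.46=0.54, ¬high=1−0.26=0.74; AND[min(a, b)] → w = 0.54
Weighted average = (0.25·-3.0 + 0.73·-9.6 + 0.54·37.5) / (0.25 + 0.73 + 0.54)
  = 12.4920 / 1.5200 = 8.218

8.218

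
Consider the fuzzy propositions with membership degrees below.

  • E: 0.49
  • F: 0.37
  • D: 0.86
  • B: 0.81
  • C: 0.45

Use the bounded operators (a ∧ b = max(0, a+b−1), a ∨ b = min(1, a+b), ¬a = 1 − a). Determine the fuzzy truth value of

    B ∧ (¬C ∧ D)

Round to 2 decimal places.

¬C = 1 − 0.45 = 0.55
¬C ∧ D = max(0, a+b−1) on (0.55, 0.86) = 0.41
B ∧ (¬C ∧ D) = max(0, a+b−1) on (0.81, 0.41) = 0.22

0.22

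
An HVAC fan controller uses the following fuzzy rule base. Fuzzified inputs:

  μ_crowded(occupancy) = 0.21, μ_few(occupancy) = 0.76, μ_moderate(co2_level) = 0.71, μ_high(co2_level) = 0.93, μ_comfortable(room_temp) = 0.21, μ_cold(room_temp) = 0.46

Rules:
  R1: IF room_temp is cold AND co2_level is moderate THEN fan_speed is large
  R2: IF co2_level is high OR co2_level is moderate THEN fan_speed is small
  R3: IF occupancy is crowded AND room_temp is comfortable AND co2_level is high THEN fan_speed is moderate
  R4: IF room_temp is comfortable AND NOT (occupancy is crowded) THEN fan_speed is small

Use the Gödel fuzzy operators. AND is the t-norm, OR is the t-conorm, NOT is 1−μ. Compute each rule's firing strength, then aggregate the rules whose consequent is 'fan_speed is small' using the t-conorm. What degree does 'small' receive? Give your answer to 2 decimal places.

R1: cold=0.46, moderate=0.71; AND[min(a, b)] → w = 0.46
R2: high=0.93, moderate=0.71; OR[max(a, b)] → w = 0.93
R3: crowded=0.21, comfortable=0.21, high=0.93; AND[min(a, b)] → w = 0.21
R4: comfortable=0.21, ¬crowded=1−0.21=0.79; AND[min(a, b)] → w = 0.21
Rules with consequent 'small': {R2, R4} → strengths 0.93, 0.21
Aggregate via t-conorm [max(a, b)]: 0.93

0.93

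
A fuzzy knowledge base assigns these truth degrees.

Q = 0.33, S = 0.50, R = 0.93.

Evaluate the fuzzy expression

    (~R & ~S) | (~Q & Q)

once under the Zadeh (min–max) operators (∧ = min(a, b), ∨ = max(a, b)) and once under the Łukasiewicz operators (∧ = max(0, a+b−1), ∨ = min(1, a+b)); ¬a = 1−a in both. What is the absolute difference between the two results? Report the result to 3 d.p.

0.330

Under Zadeh (min–max):
  ~R = 1 − 0.93 = 0.07
  ~S = 1 − 0.50 = 0.50
  ~R & ~S = min(a, b) on (0.07, 0.50) = 0.07
  ~Q = 1 − 0.33 = 0.67
  ~Q & Q = min(a, b) on (0.67, 0.33) = 0.33
  (~R & ~S) | (~Q & Q) = max(a, b) on (0.07, 0.33) = 0.33
  → value = 0.3300
Under Łukasiewicz:
  ~R = 1 − 0.93 = 0.07
  ~S = 1 − 0.50 = 0.50
  ~R & ~S = max(0, a+b−1) on (0.07, 0.50) = 0.00
  ~Q = 1 − 0.33 = 0.67
  ~Q & Q = max(0, a+b−1) on (0.67, 0.33) = 0.00
  (~R & ~S) | (~Q & Q) = min(1, a+b) on (0.00, 0.00) = 0.00
  → value = 0.0000
|0.3300 − 0.0000| = 0.330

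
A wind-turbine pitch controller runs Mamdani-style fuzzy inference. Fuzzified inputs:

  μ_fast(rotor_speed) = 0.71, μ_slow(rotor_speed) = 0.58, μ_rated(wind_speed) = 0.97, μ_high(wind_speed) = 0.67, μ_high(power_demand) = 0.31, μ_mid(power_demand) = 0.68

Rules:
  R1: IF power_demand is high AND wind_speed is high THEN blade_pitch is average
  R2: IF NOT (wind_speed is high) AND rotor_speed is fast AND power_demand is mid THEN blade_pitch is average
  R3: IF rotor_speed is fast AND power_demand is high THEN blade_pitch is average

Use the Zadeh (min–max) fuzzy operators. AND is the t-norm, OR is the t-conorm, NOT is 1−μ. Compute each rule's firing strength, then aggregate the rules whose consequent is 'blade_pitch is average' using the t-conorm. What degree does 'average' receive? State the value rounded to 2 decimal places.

0.33

R1: high=0.31, high=0.67; AND[min(a, b)] → w = 0.31
R2: ¬high=1−0.67=0.33, fast=0.71, mid=0.68; AND[min(a, b)] → w = 0.33
R3: fast=0.71, high=0.31; AND[min(a, b)] → w = 0.31
Rules with consequent 'average': {R1, R2, R3} → strengths 0.31, 0.33, 0.31
Aggregate via t-conorm [max(a, b)]: 0.33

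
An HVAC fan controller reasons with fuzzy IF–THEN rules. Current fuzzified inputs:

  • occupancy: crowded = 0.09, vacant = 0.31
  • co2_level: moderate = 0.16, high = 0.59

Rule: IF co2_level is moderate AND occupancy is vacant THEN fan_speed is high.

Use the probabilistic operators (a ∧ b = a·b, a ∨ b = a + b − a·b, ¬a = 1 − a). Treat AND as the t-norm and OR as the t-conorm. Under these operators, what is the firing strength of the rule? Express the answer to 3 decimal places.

0.050

firing strength: moderate=0.16, vacant=0.31; AND[a·b] → w = 0.0496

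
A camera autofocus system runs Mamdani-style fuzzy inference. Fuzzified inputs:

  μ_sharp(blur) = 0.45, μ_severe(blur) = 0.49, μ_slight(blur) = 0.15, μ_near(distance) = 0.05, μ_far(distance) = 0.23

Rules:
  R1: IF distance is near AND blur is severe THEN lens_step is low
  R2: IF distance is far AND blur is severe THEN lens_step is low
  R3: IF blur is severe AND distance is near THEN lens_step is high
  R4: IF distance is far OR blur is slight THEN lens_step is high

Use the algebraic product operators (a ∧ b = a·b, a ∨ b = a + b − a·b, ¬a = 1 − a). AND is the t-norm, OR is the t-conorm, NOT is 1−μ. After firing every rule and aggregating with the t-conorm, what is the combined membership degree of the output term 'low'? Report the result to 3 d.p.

0.134

R1: near=0.05, severe=0.49; AND[a·b] → w = 0.0245
R2: far=0.23, severe=0.49; AND[a·b] → w = 0.1127
R3: severe=0.49, near=0.05; AND[a·b] → w = 0.0245
R4: far=0.23, slight=0.15; OR[a + b − a·b] → w = 0.3455
Rules with consequent 'low': {R1, R2} → strengths 0.0245, 0.1127
Aggregate via t-conorm [a + b − a·b]: 0.1344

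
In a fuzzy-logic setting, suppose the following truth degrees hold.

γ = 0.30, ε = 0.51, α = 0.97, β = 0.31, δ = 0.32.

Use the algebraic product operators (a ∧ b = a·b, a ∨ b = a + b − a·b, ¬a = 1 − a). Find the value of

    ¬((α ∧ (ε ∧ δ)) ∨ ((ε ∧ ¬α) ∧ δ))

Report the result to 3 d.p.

ε ∧ δ = a·b on (0.5100, 0.3200) = 0.1632
α ∧ (ε ∧ δ) = a·b on (0.9700, 0.1632) = 0.1583
¬α = 1 − 0.9700 = 0.0300
ε ∧ ¬α = a·b on (0.5100, 0.0300) = 0.0153
(ε ∧ ¬α) ∧ δ = a·b on (0.0153, 0.3200) = 0.0049
(α ∧ (ε ∧ δ)) ∨ ((ε ∧ ¬α) ∧ δ) = a + b − a·b on (0.1583, 0.0049) = 0.1624
¬((α ∧ (ε ∧ δ)) ∨ ((ε ∧ ¬α) ∧ δ)) = 1 − 0.1624 = 0.8376

0.838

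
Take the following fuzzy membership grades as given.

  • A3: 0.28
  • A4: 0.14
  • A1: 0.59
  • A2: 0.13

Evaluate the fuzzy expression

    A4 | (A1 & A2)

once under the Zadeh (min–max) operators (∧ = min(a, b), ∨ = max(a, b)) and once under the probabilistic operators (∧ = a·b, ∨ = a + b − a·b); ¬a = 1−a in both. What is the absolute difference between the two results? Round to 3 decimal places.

Under Zadeh (min–max):
  A1 & A2 = min(a, b) on (0.59, 0.13) = 0.13
  A4 | (A1 & A2) = max(a, b) on (0.14, 0.13) = 0.14
  → value = 0.1400
Under probabilistic:
  A1 & A2 = a·b on (0.5900, 0.1300) = 0.0767
  A4 | (A1 & A2) = a + b − a·b on (0.1400, 0.0767) = 0.2060
  → value = 0.2060
|0.1400 − 0.2060| = 0.066

0.066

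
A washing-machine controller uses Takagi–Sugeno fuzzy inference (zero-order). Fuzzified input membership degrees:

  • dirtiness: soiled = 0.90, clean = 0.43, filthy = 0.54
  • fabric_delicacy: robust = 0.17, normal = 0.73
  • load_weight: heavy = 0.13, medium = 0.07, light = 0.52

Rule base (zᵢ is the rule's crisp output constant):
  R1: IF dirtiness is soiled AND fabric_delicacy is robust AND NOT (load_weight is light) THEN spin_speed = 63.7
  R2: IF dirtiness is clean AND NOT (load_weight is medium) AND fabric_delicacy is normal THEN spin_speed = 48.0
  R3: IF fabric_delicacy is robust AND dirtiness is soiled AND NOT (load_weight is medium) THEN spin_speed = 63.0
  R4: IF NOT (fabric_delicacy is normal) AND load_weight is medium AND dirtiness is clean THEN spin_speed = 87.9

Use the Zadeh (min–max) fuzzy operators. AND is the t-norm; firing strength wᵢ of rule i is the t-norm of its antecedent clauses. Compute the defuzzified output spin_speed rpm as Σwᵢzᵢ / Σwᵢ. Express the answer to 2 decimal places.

R1 (z=63.7): soiled=0.90, robust=0.17, ¬light=1−0.52=0.48; AND[min(a, b)] → w = 0.17
R2 (z=48.0): clean=0.43, ¬medium=1−0.07=0.93, normal=0.73; AND[min(a, b)] → w = 0.43
R3 (z=63.0): robust=0.17, soiled=0.90, ¬medium=1−0.07=0.93; AND[min(a, b)] → w = 0.17
R4 (z=87.9): ¬normal=1−0.73=0.27, medium=0.07, clean=0.43; AND[min(a, b)] → w = 0.07
Weighted average = (0.17·63.7 + 0.43·48.0 + 0.17·63.0 + 0.07·87.9) / (0.17 + 0.43 + 0.17 + 0.07)
  = 48.3320 / 0.8400 = 57.54

57.54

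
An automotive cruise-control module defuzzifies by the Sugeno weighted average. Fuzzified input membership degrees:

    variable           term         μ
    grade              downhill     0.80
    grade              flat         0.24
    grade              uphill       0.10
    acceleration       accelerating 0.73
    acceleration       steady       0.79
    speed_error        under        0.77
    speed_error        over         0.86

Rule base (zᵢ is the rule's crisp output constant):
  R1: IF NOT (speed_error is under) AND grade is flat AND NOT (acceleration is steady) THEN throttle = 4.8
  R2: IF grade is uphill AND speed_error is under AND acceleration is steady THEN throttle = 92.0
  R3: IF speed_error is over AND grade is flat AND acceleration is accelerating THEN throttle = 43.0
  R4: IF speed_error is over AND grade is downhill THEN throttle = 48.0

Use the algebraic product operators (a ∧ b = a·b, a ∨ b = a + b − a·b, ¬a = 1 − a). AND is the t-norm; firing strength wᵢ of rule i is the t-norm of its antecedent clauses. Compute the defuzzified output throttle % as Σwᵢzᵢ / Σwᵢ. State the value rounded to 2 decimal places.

R1 (z=4.8): ¬under=1−0.77=0.23, flat=0.24, ¬steady=1−0.79=0.21; AND[a·b] → w = 0.0116
R2 (z=92.0): uphill=0.10, under=0.77, steady=0.79; AND[a·b] → w = 0.0608
R3 (z=43.0): over=0.86, flat=0.24, accelerating=0.73; AND[a·b] → w = 0.1507
R4 (z=48.0): over=0.86, downhill=0.80; AND[a·b] → w = 0.6880
Weighted average = (0.0116·4.8 + 0.0608·92.0 + 0.1507·43.0 + 0.6880·48.0) / (0.0116 + 0.0608 + 0.1507 + 0.6880)
  = 45.1549 / 0.9111 = 49.56

49.56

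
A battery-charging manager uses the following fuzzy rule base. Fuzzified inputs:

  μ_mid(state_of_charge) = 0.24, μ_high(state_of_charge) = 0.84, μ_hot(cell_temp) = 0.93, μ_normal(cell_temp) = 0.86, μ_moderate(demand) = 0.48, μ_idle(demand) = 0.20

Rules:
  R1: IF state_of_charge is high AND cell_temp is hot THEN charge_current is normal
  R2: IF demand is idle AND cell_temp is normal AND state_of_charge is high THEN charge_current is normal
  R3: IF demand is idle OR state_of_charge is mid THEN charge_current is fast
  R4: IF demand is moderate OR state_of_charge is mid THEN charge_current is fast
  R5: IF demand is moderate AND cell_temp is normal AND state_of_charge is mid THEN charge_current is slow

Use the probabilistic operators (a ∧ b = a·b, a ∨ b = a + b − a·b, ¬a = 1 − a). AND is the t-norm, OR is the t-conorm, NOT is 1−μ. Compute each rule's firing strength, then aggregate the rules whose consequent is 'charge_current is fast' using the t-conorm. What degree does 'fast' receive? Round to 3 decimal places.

R1: high=0.84, hot=0.93; AND[a·b] → w = 0.7812
R2: idle=0.20, normal=0.86, high=0.84; AND[a·b] → w = 0.1445
R3: idle=0.20, mid=0.24; OR[a + b − a·b] → w = 0.3920
R4: moderate=0.48, mid=0.24; OR[a + b − a·b] → w = 0.6048
R5: moderate=0.48, normal=0.86, mid=0.24; AND[a·b] → w = 0.0991
Rules with consequent 'fast': {R3, R4} → strengths 0.3920, 0.6048
Aggregate via t-conorm [a + b − a·b]: 0.7597

0.760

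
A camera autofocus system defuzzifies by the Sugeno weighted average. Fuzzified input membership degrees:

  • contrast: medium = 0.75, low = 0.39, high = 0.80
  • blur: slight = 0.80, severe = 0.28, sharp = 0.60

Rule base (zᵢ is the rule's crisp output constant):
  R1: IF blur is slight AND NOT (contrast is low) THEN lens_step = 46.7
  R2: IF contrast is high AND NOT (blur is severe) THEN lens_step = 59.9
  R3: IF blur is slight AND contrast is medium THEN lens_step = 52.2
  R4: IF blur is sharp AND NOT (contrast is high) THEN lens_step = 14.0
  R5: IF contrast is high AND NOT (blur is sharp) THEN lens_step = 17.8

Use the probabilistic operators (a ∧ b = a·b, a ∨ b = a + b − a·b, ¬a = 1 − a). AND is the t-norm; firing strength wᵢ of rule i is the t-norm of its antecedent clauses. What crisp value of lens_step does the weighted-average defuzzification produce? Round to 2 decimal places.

R1 (z=46.7): slight=0.80, ¬low=1−0.39=0.61; AND[a·b] → w = 0.4880
R2 (z=59.9): high=0.80, ¬severe=1−0.28=0.72; AND[a·b] → w = 0.5760
R3 (z=52.2): slight=0.80, medium=0.75; AND[a·b] → w = 0.6000
R4 (z=14.0): sharp=0.60, ¬high=1−0.80=0.20; AND[a·b] → w = 0.1200
R5 (z=17.8): high=0.80, ¬sharp=1−0.60=0.40; AND[a·b] → w = 0.3200
Weighted average = (0.4880·46.7 + 0.5760·59.9 + 0.6000·52.2 + 0.1200·14.0 + 0.3200·17.8) / (0.4880 + 0.5760 + 0.6000 + 0.1200 + 0.3200)
  = 95.9880 / 2.1040 = 45.62

45.62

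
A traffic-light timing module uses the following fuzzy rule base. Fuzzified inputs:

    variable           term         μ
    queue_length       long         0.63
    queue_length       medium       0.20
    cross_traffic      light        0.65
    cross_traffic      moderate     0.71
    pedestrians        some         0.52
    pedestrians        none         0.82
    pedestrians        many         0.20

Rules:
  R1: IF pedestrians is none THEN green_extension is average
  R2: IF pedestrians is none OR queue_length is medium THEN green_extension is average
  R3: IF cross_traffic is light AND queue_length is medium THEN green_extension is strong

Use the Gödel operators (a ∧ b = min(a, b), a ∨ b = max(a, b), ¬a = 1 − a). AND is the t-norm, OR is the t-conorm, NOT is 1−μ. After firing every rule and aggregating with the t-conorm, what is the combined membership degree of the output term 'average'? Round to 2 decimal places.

R1: none=0.82 → w = 0.82
R2: none=0.82, medium=0.20; OR[max(a, b)] → w = 0.82
R3: light=0.65, medium=0.20; AND[min(a, b)] → w = 0.20
Rules with consequent 'average': {R1, R2} → strengths 0.82, 0.82
Aggregate via t-conorm [max(a, b)]: 0.82

0.82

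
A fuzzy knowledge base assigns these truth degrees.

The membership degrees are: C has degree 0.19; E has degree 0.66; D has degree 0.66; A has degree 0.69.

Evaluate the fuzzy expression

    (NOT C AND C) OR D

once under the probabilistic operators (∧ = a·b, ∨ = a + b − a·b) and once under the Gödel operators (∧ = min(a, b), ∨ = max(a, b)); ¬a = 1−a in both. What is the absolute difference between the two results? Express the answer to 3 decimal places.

Under probabilistic:
  NOT C = 1 − 0.1900 = 0.8100
  NOT C AND C = a·b on (0.8100, 0.1900) = 0.1539
  (NOT C AND C) OR D = a + b − a·b on (0.1539, 0.6600) = 0.7123
  → value = 0.7123
Under Gödel:
  NOT C = 1 − 0.19 = 0.81
  NOT C AND C = min(a, b) on (0.81, 0.19) = 0.19
  (NOT C AND C) OR D = max(a, b) on (0.19, 0.66) = 0.66
  → value = 0.6600
|0.7123 − 0.6600| = 0.052

0.052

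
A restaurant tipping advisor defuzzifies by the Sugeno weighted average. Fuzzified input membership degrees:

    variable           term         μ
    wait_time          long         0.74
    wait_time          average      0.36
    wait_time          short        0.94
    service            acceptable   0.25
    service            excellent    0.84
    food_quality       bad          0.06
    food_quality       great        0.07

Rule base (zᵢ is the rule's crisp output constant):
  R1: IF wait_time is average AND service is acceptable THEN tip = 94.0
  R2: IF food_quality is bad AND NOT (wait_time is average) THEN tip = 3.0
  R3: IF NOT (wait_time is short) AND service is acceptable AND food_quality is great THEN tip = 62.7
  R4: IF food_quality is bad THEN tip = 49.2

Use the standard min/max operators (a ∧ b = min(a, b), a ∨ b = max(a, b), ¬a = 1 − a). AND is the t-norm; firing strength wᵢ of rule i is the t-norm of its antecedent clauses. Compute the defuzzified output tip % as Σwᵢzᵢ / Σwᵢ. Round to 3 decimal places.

70.684

R1 (z=94.0): average=0.36, acceptable=0.25; AND[min(a, b)] → w = 0.25
R2 (z=3.0): bad=0.06, ¬average=1−0.36=0.64; AND[min(a, b)] → w = 0.06
R3 (z=62.7): ¬short=1−0.94=0.06, acceptable=0.25, great=0.07; AND[min(a, b)] → w = 0.06
R4 (z=49.2): bad=0.06 → w = 0.06
Weighted average = (0.25·94.0 + 0.06·3.0 + 0.06·62.7 + 0.06·49.2) / (0.25 + 0.06 + 0.06 + 0.06)
  = 30.3940 / 0.4300 = 70.684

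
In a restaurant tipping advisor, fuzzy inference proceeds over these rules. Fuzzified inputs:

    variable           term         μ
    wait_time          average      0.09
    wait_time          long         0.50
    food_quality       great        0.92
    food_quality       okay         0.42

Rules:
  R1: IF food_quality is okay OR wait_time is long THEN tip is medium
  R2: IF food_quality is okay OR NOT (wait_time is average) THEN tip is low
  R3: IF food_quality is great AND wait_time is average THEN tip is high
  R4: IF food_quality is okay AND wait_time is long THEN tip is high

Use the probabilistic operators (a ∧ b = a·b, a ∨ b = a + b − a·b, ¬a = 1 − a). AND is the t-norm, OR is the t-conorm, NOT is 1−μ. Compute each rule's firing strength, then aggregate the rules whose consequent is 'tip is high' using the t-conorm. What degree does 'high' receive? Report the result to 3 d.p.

R1: okay=0.42, long=0.50; OR[a + b − a·b] → w = 0.7100
R2: okay=0.42, ¬average=1−0.09=0.91; OR[a + b − a·b] → w = 0.9478
R3: great=0.92, average=0.09; AND[a·b] → w = 0.0828
R4: okay=0.42, long=0.50; AND[a·b] → w = 0.2100
Rules with consequent 'high': {R3, R4} → strengths 0.0828, 0.2100
Aggregate via t-conorm [a + b − a·b]: 0.2754

0.275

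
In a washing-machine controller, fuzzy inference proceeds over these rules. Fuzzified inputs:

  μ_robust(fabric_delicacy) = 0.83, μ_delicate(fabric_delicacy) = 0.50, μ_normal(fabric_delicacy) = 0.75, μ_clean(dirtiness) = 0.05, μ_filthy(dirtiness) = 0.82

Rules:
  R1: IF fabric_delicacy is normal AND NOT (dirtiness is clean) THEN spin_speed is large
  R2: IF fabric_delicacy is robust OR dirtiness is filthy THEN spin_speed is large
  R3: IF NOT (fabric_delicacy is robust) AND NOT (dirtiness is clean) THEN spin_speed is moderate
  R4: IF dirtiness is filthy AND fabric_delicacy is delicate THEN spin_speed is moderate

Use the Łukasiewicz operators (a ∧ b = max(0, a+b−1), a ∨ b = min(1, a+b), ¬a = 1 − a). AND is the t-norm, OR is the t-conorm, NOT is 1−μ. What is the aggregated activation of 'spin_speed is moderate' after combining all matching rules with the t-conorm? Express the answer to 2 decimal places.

0.44

R1: normal=0.75, ¬clean=1−0.05=0.95; AND[max(0, a+b−1)] → w = 0.70
R2: robust=0.83, filthy=0.82; OR[min(1, a+b)] → w = 1.00
R3: ¬robust=1−0.83=0.17, ¬clean=1−0.05=0.95; AND[max(0, a+b−1)] → w = 0.12
R4: filthy=0.82, delicate=0.50; AND[max(0, a+b−1)] → w = 0.32
Rules with consequent 'moderate': {R3, R4} → strengths 0.12, 0.32
Aggregate via t-conorm [min(1, a+b)]: 0.44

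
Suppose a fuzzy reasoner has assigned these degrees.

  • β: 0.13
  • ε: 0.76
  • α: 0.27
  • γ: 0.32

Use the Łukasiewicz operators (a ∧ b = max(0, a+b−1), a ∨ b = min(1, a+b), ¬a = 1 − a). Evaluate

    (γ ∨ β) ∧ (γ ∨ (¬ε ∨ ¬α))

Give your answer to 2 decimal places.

0.45

γ ∨ β = min(1, a+b) on (0.32, 0.13) = 0.45
¬ε = 1 − 0.76 = 0.24
¬α = 1 − 0.27 = 0.73
¬ε ∨ ¬α = min(1, a+b) on (0.24, 0.73) = 0.97
γ ∨ (¬ε ∨ ¬α) = min(1, a+b) on (0.32, 0.97) = 1.00
(γ ∨ β) ∧ (γ ∨ (¬ε ∨ ¬α)) = max(0, a+b−1) on (0.45, 1.00) = 0.45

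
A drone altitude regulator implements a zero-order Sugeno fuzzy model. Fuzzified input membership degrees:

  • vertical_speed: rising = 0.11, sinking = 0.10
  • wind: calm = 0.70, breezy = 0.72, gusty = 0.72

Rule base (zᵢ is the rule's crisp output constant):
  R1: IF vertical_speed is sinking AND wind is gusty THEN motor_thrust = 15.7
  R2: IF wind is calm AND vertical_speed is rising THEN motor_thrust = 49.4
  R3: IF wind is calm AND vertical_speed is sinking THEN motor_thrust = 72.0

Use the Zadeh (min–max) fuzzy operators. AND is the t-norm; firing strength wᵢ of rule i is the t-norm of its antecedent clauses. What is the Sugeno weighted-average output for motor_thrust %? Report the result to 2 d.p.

45.82

R1 (z=15.7): sinking=0.10, gusty=0.72; AND[min(a, b)] → w = 0.10
R2 (z=49.4): calm=0.70, rising=0.11; AND[min(a, b)] → w = 0.11
R3 (z=72.0): calm=0.70, sinking=0.10; AND[min(a, b)] → w = 0.10
Weighted average = (0.10·15.7 + 0.11·49.4 + 0.10·72.0) / (0.10 + 0.11 + 0.10)
  = 14.2040 / 0.3100 = 45.82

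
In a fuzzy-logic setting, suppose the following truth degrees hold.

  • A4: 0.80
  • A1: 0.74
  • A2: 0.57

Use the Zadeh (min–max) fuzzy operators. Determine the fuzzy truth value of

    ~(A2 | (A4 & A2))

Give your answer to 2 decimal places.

A4 & A2 = min(a, b) on (0.80, 0.57) = 0.57
A2 | (A4 & A2) = max(a, b) on (0.57, 0.57) = 0.57
~(A2 | (A4 & A2)) = 1 − 0.57 = 0.43

0.43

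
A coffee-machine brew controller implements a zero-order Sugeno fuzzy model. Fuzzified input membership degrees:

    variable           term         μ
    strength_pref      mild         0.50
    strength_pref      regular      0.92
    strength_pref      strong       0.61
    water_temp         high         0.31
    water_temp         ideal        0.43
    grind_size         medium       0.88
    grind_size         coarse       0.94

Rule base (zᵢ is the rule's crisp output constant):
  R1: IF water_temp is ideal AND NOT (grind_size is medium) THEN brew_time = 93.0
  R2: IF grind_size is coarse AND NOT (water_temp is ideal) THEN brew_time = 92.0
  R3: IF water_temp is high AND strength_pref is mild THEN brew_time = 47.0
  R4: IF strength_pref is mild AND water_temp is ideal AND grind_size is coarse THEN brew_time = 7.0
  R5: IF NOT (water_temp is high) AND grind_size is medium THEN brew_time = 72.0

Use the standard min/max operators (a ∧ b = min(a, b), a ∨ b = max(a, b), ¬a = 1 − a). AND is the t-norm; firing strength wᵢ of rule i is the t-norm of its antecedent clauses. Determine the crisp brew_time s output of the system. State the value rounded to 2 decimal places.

61.73

R1 (z=93.0): ideal=0.43, ¬medium=1−0.88=0.12; AND[min(a, b)] → w = 0.12
R2 (z=92.0): coarse=0.94, ¬ideal=1−0.43=0.57; AND[min(a, b)] → w = 0.57
R3 (z=47.0): high=0.31, mild=0.50; AND[min(a, b)] → w = 0.31
R4 (z=7.0): mild=0.50, ideal=0.43, coarse=0.94; AND[min(a, b)] → w = 0.43
R5 (z=72.0): ¬high=1−0.31=0.69, medium=0.88; AND[min(a, b)] → w = 0.69
Weighted average = (0.12·93.0 + 0.57·92.0 + 0.31·47.0 + 0.43·7.0 + 0.69·72.0) / (0.12 + 0.57 + 0.31 + 0.43 + 0.69)
  = 130.8600 / 2.1200 = 61.73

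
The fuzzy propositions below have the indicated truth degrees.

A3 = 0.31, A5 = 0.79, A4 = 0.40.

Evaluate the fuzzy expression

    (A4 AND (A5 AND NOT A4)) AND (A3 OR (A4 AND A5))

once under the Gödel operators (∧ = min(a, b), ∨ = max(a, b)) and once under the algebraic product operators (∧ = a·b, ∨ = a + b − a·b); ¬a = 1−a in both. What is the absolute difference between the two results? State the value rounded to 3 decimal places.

0.300

Under Gödel:
  NOT A4 = 1 − 0.40 = 0.60
  A5 AND NOT A4 = min(a, b) on (0.79, 0.60) = 0.60
  A4 AND (A5 AND NOT A4) = min(a, b) on (0.40, 0.60) = 0.40
  A4 AND A5 = min(a, b) on (0.40, 0.79) = 0.40
  A3 OR (A4 AND A5) = max(a, b) on (0.31, 0.40) = 0.40
  (A4 AND (A5 AND NOT A4)) AND (A3 OR (A4 AND A5)) = min(a, b) on (0.40, 0.40) = 0.40
  → value = 0.4000
Under algebraic product:
  NOT A4 = 1 − 0.4000 = 0.6000
  A5 AND NOT A4 = a·b on (0.7900, 0.6000) = 0.4740
  A4 AND (A5 AND NOT A4) = a·b on (0.4000, 0.4740) = 0.1896
  A4 AND A5 = a·b on (0.4000, 0.7900) = 0.3160
  A3 OR (A4 AND A5) = a + b − a·b on (0.3100, 0.3160) = 0.5280
  (A4 AND (A5 AND NOT A4)) AND (A3 OR (A4 AND A5)) = a·b on (0.1896, 0.5280) = 0.1001
  → value = 0.1001
|0.4000 − 0.1001| = 0.300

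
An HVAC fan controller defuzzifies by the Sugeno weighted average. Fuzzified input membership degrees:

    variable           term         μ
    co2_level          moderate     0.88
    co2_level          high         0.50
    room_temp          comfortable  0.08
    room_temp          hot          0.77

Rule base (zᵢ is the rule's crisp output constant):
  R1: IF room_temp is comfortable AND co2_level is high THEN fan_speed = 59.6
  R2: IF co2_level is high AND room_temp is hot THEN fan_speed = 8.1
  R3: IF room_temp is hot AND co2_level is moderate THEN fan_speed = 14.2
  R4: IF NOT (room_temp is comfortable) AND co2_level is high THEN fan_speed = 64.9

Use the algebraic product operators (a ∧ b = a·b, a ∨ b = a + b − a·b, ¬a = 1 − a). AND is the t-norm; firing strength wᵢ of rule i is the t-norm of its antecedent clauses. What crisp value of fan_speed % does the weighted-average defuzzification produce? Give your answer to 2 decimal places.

28.78

R1 (z=59.6): comfortable=0.08, high=0.50; AND[a·b] → w = 0.0400
R2 (z=8.1): high=0.50, hot=0.77; AND[a·b] → w = 0.3850
R3 (z=14.2): hot=0.77, moderate=0.88; AND[a·b] → w = 0.6776
R4 (z=64.9): ¬comfortable=1−0.08=0.92, high=0.50; AND[a·b] → w = 0.4600
Weighted average = (0.0400·59.6 + 0.3850·8.1 + 0.6776·14.2 + 0.4600·64.9) / (0.0400 + 0.3850 + 0.6776 + 0.4600)
  = 44.9784 / 1.5626 = 28.78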